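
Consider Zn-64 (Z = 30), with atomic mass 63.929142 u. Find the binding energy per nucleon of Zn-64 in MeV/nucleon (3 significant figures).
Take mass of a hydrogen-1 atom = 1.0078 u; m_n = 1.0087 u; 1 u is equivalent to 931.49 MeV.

The nucleus contains 30 protons and 64 − 30 = 34 neutrons.
Σm = 30·m(¹H) + 34·m_n = 30.2340 + 34.2958 = 64.5298 u
Mass defect Δm = 64.5298 − 63.929142 = 0.600658 u
Binding energy = Δm·c² = 0.600658 × 931.49 MeV/u = 559.507 MeV
BE/A = 559.507 MeV / 64 = 8.742 MeV/nucleon

8.74 MeV/nucleon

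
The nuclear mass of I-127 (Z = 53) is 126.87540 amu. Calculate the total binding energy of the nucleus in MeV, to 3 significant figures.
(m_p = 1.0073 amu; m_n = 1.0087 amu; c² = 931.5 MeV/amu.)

Mass of separated nucleons = 53(1.0073) + 74(1.0087) = 53.3869 + 74.6438 = 128.0307 amu
The mass defect is 128.0307 − 126.87540 = 1.15530 amu.
Converting to energy: 1.15530 amu × 931.5 MeV/amu = 1076.16 MeV

1080 MeV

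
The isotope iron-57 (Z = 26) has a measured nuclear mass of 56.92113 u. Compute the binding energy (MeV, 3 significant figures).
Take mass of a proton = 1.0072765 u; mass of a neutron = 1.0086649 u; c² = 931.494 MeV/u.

The nucleus contains 26 protons and 57 − 26 = 31 neutrons.
Σm = 26·m_p + 31·m_n = 26.1891890 + 31.2686119 = 57.4578009 u
The mass defect is 57.4578009 − 56.92113 = 0.5366709 u.
E_B = 0.5366709 × 931.494 = 499.906 MeV

500 MeV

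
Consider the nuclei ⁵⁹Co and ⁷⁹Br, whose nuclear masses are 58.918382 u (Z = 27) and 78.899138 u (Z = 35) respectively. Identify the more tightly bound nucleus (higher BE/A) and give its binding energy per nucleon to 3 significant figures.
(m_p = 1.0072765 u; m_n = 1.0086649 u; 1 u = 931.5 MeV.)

⁵⁹Co; 8.77 MeV/nucleon

⁵⁹Co: Σm = 27(1.0072765) + 32(1.0086649) = 59.4737423 u; Δm = 0.5553603 u; E_B = 517.32 MeV; E_B/A = 8.768 MeV
⁷⁹Br: Σm = 35(1.0072765) + 44(1.0086649) = 79.6359331 u; Δm = 0.7367951 u; E_B = 686.32 MeV; E_B/A = 8.688 MeV
⁵⁹Co has the higher binding energy per nucleon, so it is the more tightly bound nucleus.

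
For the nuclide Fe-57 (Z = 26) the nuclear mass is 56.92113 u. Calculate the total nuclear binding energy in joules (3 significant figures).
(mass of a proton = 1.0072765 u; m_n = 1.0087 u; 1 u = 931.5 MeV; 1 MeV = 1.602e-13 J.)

Z = 26, so N = A − Z = 57 − 26 = 31.
Mass of separated nucleons = 26(1.0072765) + 31(1.0087) = 26.1891890 + 31.2697 = 57.4588890 u
Δm = 57.4588890 − 56.92113 = 0.5377590 u
E_B = 0.5377590 × 931.5 = 500.923 MeV
In joules: 500.923 MeV × 1.602e-13 J/MeV = 8.0248e-11 J

8.02e-11 J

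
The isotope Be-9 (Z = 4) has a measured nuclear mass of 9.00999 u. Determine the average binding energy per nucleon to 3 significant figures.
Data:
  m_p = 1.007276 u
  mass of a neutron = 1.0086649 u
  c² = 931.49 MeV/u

6.46 MeV/nucleon

Σm = 4·m_p + 5·m_n = 4.029104 + 5.0433245 = 9.0724285 u
Mass defect Δm = 9.0724285 − 9.00999 = 0.0624385 u
Binding energy = Δm·c² = 0.0624385 × 931.49 MeV/u = 58.1608 MeV
Per nucleon: 58.1608 / 9 = 6.462 MeV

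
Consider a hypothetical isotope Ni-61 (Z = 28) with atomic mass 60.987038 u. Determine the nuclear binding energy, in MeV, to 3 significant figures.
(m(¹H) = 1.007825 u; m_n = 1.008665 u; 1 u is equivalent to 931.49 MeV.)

483 MeV

With 28 protons and 33 neutrons (A = 61):
Σm = 28·m(¹H) + 33·m_n = 28.219100 + 33.285945 = 61.505045 u
The mass defect is 61.505045 − 60.987038 = 0.518007 u.
Binding energy = Δm·c² = 0.518007 × 931.49 MeV/u = 482.518 MeV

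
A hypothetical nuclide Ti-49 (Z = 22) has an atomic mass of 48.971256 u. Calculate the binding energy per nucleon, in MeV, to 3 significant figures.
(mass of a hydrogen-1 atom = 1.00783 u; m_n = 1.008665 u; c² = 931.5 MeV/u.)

8.27 MeV/nucleon

With 22 protons and 27 neutrons (A = 49):
Total constituent mass: 22 × 1.00783 + 27 × 1.008665 = 49.406215 u
Mass defect Δm = 49.406215 − 48.971256 = 0.434959 u
Converting to energy: 0.434959 u × 931.5 MeV/u = 405.164 MeV
Per nucleon: 405.164 / 49 = 8.269 MeV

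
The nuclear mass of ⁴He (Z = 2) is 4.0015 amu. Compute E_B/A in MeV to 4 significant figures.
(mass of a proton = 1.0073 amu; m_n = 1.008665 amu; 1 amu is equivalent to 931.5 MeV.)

7.086 MeV/nucleon

With 2 protons and 2 neutrons (A = 4):
Total constituent mass: 2 × 1.0073 + 2 × 1.008665 = 4.031930 amu
Δm = 4.031930 − 4.0015 = 0.030430 amu
Converting to energy: 0.030430 amu × 931.5 MeV/amu = 28.3455 MeV
Dividing by A = 4 gives 7.086 MeV per nucleon.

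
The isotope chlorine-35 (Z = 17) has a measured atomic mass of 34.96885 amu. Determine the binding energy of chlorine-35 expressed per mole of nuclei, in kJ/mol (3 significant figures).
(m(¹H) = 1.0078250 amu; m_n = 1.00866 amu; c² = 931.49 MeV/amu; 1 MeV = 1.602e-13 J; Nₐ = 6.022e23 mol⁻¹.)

The nucleus contains 17 protons and 35 − 17 = 18 neutrons.
Mass of separated nucleons = 17(1.0078250) + 18(1.00866) = 17.1330250 + 18.15588 = 35.2889050 amu
The mass defect is 35.2889050 − 34.96885 = 0.3200550 amu.
E_B = 0.3200550 × 931.49 = 298.128 MeV
Per nucleus in joules: 298.128 MeV × 1.602e-13 J/MeV = 4.7760e-11 J
Per mole: 4.7760e-11 J × 6.022e23 mol⁻¹ = 2.8761e+13 J/mol

2.88e+10 kJ/mol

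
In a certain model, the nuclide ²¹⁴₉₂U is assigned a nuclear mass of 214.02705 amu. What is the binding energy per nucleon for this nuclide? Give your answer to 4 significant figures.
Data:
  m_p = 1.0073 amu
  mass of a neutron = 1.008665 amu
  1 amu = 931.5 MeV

Mass of separated nucleons = 92(1.0073) + 122(1.008665) = 92.6716 + 123.057130 = 215.728730 amu
Δm = 215.728730 − 214.02705 = 1.701680 amu
Converting to energy: 1.701680 amu × 931.5 MeV/amu = 1585.11 MeV
BE/A = 1585.11 MeV / 214 = 7.407 MeV/nucleon

7.407 MeV/nucleon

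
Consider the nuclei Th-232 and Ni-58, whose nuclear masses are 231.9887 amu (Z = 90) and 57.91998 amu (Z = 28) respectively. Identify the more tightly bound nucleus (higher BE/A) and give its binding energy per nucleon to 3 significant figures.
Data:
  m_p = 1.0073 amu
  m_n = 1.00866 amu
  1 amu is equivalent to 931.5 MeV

Th-232: Σm = 90(1.0073) + 142(1.00866) = 233.88672 amu; Δm = 1.89802 amu; E_B = 1768.0 MeV; E_B/A = 7.621 MeV
Ni-58: Σm = 28(1.0073) + 30(1.00866) = 58.46420 amu; Δm = 0.54422 amu; E_B = 506.94 MeV; E_B/A = 8.740 MeV
Ni-58 has the higher binding energy per nucleon, so it is the more tightly bound nucleus.

Ni-58; 8.74 MeV/nucleon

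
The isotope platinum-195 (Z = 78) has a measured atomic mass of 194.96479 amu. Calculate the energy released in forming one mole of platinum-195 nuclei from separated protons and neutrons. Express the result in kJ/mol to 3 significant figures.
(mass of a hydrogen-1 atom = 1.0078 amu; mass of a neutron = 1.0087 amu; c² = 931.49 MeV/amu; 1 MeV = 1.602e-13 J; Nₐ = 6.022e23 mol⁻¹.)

Mass of separated nucleons = 78(1.0078) + 117(1.0087) = 78.6084 + 118.0179 = 196.6263 amu
Mass defect Δm = 196.6263 − 194.96479 = 1.66151 amu
Converting to energy: 1.66151 amu × 931.49 MeV/amu = 1547.68 MeV
Per nucleus in joules: 1547.68 MeV × 1.602e-13 J/MeV = 2.4794e-10 J
Per mole: 2.4794e-10 J × 6.022e23 mol⁻¹ = 1.4931e+14 J/mol

1.49e+11 kJ/mol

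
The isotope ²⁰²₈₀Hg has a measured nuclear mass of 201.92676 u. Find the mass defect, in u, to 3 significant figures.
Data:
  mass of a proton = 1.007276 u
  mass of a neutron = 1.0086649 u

With 80 protons and 122 neutrons (A = 202):
Σm = 80·m_p + 122·m_n = 80.582080 + 123.0571178 = 203.6391978 u
Δm = 203.6391978 − 201.92676 = 1.7124378 u

1.71 u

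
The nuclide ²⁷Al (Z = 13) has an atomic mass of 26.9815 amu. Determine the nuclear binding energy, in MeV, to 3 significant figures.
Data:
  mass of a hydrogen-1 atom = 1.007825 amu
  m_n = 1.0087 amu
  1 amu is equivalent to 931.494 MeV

Σm = 13·m(¹H) + 14·m_n = 13.101725 + 14.1218 = 27.223525 amu
Δm = 27.223525 − 26.9815 = 0.242025 amu
E_B = 0.242025 × 931.494 = 225.445 MeV

225 MeV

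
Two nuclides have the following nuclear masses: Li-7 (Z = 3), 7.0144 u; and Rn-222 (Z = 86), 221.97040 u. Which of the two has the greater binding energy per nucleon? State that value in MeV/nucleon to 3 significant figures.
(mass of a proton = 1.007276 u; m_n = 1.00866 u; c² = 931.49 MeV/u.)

Li-7: Σm = 3(1.007276) + 4(1.00866) = 7.056468 u; Δm = 0.042068 u; E_B = 39.186 MeV; E_B/A = 5.598 MeV
Rn-222: Σm = 86(1.007276) + 136(1.00866) = 223.803496 u; Δm = 1.833096 u; E_B = 1707.5 MeV; E_B/A = 7.691 MeV
Rn-222 has the higher binding energy per nucleon, so it is the more tightly bound nucleus.

Rn-222; 7.69 MeV/nucleon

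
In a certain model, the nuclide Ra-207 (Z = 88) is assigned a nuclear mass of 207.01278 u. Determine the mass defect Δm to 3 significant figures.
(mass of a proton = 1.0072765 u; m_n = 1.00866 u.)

1.66 u

Σm = 88·m_p + 119·m_n = 88.6403320 + 120.03054 = 208.6708720 u
The mass defect is 208.6708720 − 207.01278 = 1.6580920 u.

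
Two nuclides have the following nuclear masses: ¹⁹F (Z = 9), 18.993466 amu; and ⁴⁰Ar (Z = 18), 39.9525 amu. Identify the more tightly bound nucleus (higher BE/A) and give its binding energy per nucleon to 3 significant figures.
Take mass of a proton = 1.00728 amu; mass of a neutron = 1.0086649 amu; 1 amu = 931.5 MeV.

¹⁹F: Σm = 9(1.00728) + 10(1.0086649) = 19.1521690 amu; Δm = 0.1587030 amu; E_B = 147.83 MeV; E_B/A = 7.781 MeV
⁴⁰Ar: Σm = 18(1.00728) + 22(1.0086649) = 40.3216678 amu; Δm = 0.3691678 amu; E_B = 343.88 MeV; E_B/A = 8.597 MeV
⁴⁰Ar has the higher binding energy per nucleon, so it is the more tightly bound nucleus.

⁴⁰Ar; 8.60 MeV/nucleon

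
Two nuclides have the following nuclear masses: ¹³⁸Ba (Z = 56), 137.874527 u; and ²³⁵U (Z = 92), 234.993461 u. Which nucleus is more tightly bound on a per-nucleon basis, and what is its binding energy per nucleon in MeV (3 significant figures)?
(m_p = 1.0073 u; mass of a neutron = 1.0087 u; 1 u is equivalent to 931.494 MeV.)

¹³⁸Ba: Σm = 56(1.0073) + 82(1.0087) = 139.1222 u; Δm = 1.247673 u; E_B = 1162.2 MeV; E_B/A = 8.422 MeV
²³⁵U: Σm = 92(1.0073) + 143(1.0087) = 236.9157 u; Δm = 1.922239 u; E_B = 1790.55 MeV; E_B/A = 7.619 MeV
¹³⁸Ba has the higher binding energy per nucleon, so it is the more tightly bound nucleus.

¹³⁸Ba; 8.42 MeV/nucleon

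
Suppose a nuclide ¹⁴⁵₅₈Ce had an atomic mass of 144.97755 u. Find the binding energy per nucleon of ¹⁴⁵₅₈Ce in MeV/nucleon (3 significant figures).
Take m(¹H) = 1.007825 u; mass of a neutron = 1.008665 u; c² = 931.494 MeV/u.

Σm = 58·m(¹H) + 87·m_n = 58.453850 + 87.753855 = 146.207705 u
Mass defect Δm = 146.207705 − 144.97755 = 1.230155 u
Binding energy = Δm·c² = 1.230155 × 931.494 MeV/u = 1145.88 MeV
BE/A = 1145.88 MeV / 145 = 7.903 MeV/nucleon

7.90 MeV/nucleon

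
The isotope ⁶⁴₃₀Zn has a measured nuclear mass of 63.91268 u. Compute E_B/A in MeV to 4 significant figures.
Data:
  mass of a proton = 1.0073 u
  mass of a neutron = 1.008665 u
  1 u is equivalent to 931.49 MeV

With 30 protons and 34 neutrons (A = 64):
Mass of separated nucleons = 30(1.0073) + 34(1.008665) = 30.2190 + 34.294610 = 64.513610 u
Mass defect Δm = 64.513610 − 63.91268 = 0.600930 u
E_B = 0.600930 × 931.49 = 559.760 MeV
BE/A = 559.760 MeV / 64 = 8.746 MeV/nucleon

8.746 MeV/nucleon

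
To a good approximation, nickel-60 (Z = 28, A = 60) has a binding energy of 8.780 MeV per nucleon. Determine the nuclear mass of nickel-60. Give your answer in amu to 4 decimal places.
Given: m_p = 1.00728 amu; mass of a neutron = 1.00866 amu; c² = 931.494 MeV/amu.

Total binding energy = 60 × 8.780 = 526.800 MeV
Mass defect = 526.800 MeV / (931.494 MeV/amu) = 0.565543 amu
Constituent mass = 28(1.00728) + 32(1.00866) = 60.48096 amu
Nuclear mass = 60.48096 − 0.565543 = 59.915417 amu ≈ 59.9154 amu (to 4 decimal places)

59.9154 amu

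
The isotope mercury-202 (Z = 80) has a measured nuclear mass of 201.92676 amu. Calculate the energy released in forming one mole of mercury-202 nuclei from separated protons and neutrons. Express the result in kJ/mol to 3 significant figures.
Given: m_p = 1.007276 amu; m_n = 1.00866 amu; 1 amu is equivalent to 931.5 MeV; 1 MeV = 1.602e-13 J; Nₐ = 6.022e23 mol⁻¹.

1.54e+11 kJ/mol

Total constituent mass: 80 × 1.007276 + 122 × 1.00866 = 203.638600 amu
The mass defect is 203.638600 − 201.92676 = 1.711840 amu.
Converting to energy: 1.711840 amu × 931.5 MeV/amu = 1594.58 MeV
Per nucleus in joules: 1594.58 MeV × 1.602e-13 J/MeV = 2.5545e-10 J
Per mole: 2.5545e-10 J × 6.022e23 mol⁻¹ = 1.5383e+14 J/mol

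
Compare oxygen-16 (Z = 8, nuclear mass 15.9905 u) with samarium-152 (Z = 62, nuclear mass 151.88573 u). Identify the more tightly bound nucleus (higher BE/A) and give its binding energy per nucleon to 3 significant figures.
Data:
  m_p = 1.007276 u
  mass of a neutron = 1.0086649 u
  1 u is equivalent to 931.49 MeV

samarium-152; 8.24 MeV/nucleon

oxygen-16: Σm = 8(1.007276) + 8(1.0086649) = 16.1275272 u; Δm = 0.1370272 u; E_B = 127.639 MeV; E_B/A = 7.977 MeV
samarium-152: Σm = 62(1.007276) + 90(1.0086649) = 153.2309530 u; Δm = 1.3452230 u; E_B = 1253.1 MeV; E_B/A = 8.244 MeV
samarium-152 has the higher binding energy per nucleon, so it is the more tightly bound nucleus.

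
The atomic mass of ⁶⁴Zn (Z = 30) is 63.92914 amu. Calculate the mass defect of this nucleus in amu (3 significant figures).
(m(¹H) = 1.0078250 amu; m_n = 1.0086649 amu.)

With 30 protons and 34 neutrons (A = 64):
Mass of separated nucleons = 30(1.0078250) + 34(1.0086649) = 30.2347500 + 34.2946066 = 64.5293566 amu
Mass defect Δm = 64.5293566 − 63.92914 = 0.6002166 amu

0.600 amu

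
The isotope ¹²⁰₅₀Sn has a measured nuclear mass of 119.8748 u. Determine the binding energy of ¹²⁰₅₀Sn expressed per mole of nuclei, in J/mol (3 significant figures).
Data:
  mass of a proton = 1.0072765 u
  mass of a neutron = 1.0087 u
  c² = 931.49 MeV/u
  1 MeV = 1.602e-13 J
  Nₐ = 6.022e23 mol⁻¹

Total constituent mass: 50 × 1.0072765 + 70 × 1.0087 = 120.9728250 u
The mass defect is 120.9728250 − 119.8748 = 1.0980250 u.
E_B = 1.0980250 × 931.49 = 1022.80 MeV
Per nucleus in joules: 1022.80 MeV × 1.602e-13 J/MeV = 1.6385e-10 J
Per mole: 1.6385e-10 J × 6.022e23 mol⁻¹ = 9.8670e+13 J/mol

9.87e+13 J/mol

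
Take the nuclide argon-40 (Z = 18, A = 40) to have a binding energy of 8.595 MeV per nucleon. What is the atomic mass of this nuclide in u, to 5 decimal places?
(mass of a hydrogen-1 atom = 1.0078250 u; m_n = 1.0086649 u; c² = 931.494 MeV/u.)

Total binding energy = 40 × 8.595 = 343.800 MeV
Mass defect = 343.800 MeV / (931.494 MeV/u) = 0.3690845 u
Constituent mass = 18(1.0078250) + 22(1.0086649) = 40.3314778 u
Atomic mass = 40.3314778 − 0.3690845 = 39.9623933 u ≈ 39.96239 u (to 5 decimal places)

39.96239 u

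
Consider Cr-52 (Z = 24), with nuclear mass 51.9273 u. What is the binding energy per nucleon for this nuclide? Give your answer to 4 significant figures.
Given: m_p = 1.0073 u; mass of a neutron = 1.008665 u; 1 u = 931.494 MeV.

8.787 MeV/nucleon

Σm = 24·m_p + 28·m_n = 24.1752 + 28.242620 = 52.417820 u
Mass defect Δm = 52.417820 − 51.9273 = 0.490520 u
Binding energy = Δm·c² = 0.490520 × 931.494 MeV/u = 456.916 MeV
Per nucleon: 456.916 / 52 = 8.787 MeV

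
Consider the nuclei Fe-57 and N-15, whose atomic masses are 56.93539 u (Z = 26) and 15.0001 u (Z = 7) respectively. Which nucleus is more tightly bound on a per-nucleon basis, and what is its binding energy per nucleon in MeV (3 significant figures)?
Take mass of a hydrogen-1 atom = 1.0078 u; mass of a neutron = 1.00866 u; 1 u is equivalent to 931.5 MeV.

Fe-57: Σm = 26(1.0078) + 31(1.00866) = 57.47126 u; Δm = 0.53587 u; E_B = 499.16 MeV; E_B/A = 8.757 MeV
N-15: Σm = 7(1.0078) + 8(1.00866) = 15.12388 u; Δm = 0.12378 u; E_B = 115.30 MeV; E_B/A = 7.687 MeV
Fe-57 has the higher binding energy per nucleon, so it is the more tightly bound nucleus.

Fe-57; 8.76 MeV/nucleon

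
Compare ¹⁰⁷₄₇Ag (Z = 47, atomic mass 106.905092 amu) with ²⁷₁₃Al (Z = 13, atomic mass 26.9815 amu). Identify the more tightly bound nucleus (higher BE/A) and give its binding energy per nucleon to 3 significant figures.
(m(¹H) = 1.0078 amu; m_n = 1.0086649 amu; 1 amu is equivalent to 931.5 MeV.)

¹⁰⁷₄₇Ag; 8.54 MeV/nucleon

¹⁰⁷₄₇Ag: Σm = 47(1.0078) + 60(1.0086649) = 107.8864940 amu; Δm = 0.9814020 amu; E_B = 914.18 MeV; E_B/A = 8.544 MeV
²⁷₁₃Al: Σm = 13(1.0078) + 14(1.0086649) = 27.2227086 amu; Δm = 0.2412086 amu; E_B = 224.69 MeV; E_B/A = 8.322 MeV
¹⁰⁷₄₇Ag has the higher binding energy per nucleon, so it is the more tightly bound nucleus.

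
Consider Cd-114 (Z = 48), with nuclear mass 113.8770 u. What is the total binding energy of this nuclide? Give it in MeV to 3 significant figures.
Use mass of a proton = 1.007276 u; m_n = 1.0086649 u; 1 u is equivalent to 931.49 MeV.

Total constituent mass: 48 × 1.007276 + 66 × 1.0086649 = 114.9211314 u
Δm = 114.9211314 − 113.8770 = 1.0441314 u
E_B = 1.0441314 × 931.49 = 972.598 MeV

973 MeV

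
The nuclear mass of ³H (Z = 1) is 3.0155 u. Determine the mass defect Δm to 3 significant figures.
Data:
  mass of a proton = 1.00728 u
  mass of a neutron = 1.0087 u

0.00918 u

The nucleus contains 1 protons and 3 − 1 = 2 neutrons.
Total constituent mass: 1 × 1.00728 + 2 × 1.0087 = 3.02468 u
The mass defect is 3.02468 − 3.0155 = 0.00918 u.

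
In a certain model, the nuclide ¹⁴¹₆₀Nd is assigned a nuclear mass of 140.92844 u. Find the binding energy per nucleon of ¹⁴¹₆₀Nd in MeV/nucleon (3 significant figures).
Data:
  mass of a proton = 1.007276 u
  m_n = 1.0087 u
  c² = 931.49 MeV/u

The nucleus contains 60 protons and 141 − 60 = 81 neutrons.
Σm = 60·m_p + 81·m_n = 60.436560 + 81.7047 = 142.141260 u
Δm = 142.141260 − 140.92844 = 1.212820 u
Binding energy = Δm·c² = 1.212820 × 931.49 MeV/u = 1129.73 MeV
BE/A = 1129.73 MeV / 141 = 8.012 MeV/nucleon

8.01 MeV/nucleon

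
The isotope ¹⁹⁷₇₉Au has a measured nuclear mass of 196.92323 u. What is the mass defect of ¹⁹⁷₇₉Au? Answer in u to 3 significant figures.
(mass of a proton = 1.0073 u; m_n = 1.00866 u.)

Z = 79, so N = A − Z = 197 − 79 = 118.
Total constituent mass: 79 × 1.0073 + 118 × 1.00866 = 198.59858 u
Mass defect Δm = 198.59858 − 196.92323 = 1.67535 u

1.68 u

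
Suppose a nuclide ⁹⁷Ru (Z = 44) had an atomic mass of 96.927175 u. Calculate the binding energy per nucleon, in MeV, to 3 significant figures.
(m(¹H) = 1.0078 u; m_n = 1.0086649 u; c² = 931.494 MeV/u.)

Mass of separated nucleons = 44(1.0078) + 53(1.0086649) = 44.3432 + 53.4592397 = 97.8024397 u
The mass defect is 97.8024397 − 96.927175 = 0.8752647 u.
E_B = 0.8752647 × 931.494 = 815.304 MeV
BE/A = 815.304 MeV / 97 = 8.405 MeV/nucleon

8.41 MeV/nucleon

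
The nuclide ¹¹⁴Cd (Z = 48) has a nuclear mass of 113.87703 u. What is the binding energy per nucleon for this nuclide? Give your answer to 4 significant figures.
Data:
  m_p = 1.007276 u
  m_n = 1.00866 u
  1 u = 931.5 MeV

With 48 protons and 66 neutrons (A = 114):
Mass of separated nucleons = 48(1.007276) + 66(1.00866) = 48.349248 + 66.57156 = 114.920808 u
The mass defect is 114.920808 − 113.87703 = 1.043778 u.
Binding energy = Δm·c² = 1.043778 × 931.5 MeV/u = 972.279 MeV
Dividing by A = 114 gives 8.529 MeV per nucleon.

8.529 MeV/nucleon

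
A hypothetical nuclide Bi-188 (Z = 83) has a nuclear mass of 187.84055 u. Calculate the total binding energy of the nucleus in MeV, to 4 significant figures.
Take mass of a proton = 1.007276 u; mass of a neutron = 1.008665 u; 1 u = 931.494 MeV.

Total constituent mass: 83 × 1.007276 + 105 × 1.008665 = 189.513733 u
The mass defect is 189.513733 − 187.84055 = 1.673183 u.
Binding energy = Δm·c² = 1.673183 × 931.494 MeV/u = 1558.56 MeV

1559 MeV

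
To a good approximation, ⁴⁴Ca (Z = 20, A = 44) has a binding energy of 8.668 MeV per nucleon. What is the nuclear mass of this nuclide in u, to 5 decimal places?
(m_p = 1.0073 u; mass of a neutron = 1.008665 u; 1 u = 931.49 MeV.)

Total binding energy = 44 × 8.668 = 381.392 MeV
Mass defect = 381.392 MeV / (931.49 MeV/u) = 0.4094429 u
Constituent mass = 20(1.0073) + 24(1.008665) = 44.353960 u
Nuclear mass = 44.353960 − 0.4094429 = 43.9445171 u ≈ 43.94452 u (to 5 decimal places)

43.94452 u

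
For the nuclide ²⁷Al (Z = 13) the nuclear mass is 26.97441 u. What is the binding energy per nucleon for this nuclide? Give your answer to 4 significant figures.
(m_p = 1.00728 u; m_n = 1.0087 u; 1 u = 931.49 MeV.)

8.350 MeV/nucleon

Σm = 13·m_p + 14·m_n = 13.09464 + 14.1218 = 27.21644 u
Δm = 27.21644 − 26.97441 = 0.24203 u
E_B = 0.24203 × 931.49 = 225.449 MeV
Dividing by A = 27 gives 8.350 MeV per nucleon.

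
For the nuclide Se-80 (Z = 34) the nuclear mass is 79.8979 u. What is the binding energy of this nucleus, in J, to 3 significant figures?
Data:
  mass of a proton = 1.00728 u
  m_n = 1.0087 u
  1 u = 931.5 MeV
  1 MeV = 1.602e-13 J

Σm = 34·m_p + 46·m_n = 34.24752 + 46.4002 = 80.64772 u
Δm = 80.64772 − 79.8979 = 0.74982 u
Binding energy = Δm·c² = 0.74982 × 931.5 MeV/u = 698.457 MeV
In joules: 698.457 MeV × 1.602e-13 J/MeV = 1.1189e-10 J

1.12e-10 J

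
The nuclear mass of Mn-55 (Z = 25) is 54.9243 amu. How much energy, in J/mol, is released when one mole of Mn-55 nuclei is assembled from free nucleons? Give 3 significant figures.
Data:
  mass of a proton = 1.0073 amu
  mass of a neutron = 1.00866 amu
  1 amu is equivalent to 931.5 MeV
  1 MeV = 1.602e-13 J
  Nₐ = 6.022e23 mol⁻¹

4.65e+13 J/mol

Z = 25, so N = A − Z = 55 − 25 = 30.
Total constituent mass: 25 × 1.0073 + 30 × 1.00866 = 55.44230 amu
Mass defect Δm = 55.44230 − 54.9243 = 0.51800 amu
Binding energy = Δm·c² = 0.51800 × 931.5 MeV/amu = 482.517 MeV
Per nucleus in joules: 482.517 MeV × 1.602e-13 J/MeV = 7.7299e-11 J
Per mole: 7.7299e-11 J × 6.022e23 mol⁻¹ = 4.6549e+13 J/mol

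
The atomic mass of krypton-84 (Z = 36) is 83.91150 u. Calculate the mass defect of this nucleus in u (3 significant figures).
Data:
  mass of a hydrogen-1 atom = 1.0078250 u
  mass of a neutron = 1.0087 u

With 36 protons and 48 neutrons (A = 84):
Σm = 36·m(¹H) + 48·m_n = 36.2817000 + 48.4176 = 84.6993000 u
The mass defect is 84.6993000 − 83.91150 = 0.7878000 u.

0.788 u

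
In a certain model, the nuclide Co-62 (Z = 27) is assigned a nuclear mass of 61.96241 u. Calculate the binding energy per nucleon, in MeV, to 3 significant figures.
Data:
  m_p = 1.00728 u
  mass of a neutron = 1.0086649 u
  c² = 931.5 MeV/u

Total constituent mass: 27 × 1.00728 + 35 × 1.0086649 = 62.4998315 u
Δm = 62.4998315 − 61.96241 = 0.5374215 u
E_B = 0.5374215 × 931.5 = 500.608 MeV
Per nucleon: 500.608 / 62 = 8.074 MeV

8.07 MeV/nucleon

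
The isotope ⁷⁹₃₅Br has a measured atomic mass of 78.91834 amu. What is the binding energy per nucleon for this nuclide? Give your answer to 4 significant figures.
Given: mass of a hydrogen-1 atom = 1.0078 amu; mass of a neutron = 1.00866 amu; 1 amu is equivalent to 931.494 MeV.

8.675 MeV/nucleon

With 35 protons and 44 neutrons (A = 79):
Mass of separated nucleons = 35(1.0078) + 44(1.00866) = 35.2730 + 44.38104 = 79.65404 amu
The mass defect is 79.65404 − 78.91834 = 0.73570 amu.
E_B = 0.73570 × 931.494 = 685.300 MeV
Per nucleon: 685.300 / 79 = 8.675 MeV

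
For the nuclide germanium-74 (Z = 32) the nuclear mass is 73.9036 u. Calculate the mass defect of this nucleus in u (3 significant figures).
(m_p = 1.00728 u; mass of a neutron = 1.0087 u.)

Mass of separated nucleons = 32(1.00728) + 42(1.0087) = 32.23296 + 42.3654 = 74.59836 u
Mass defect Δm = 74.59836 − 73.9036 = 0.69476 u

0.695 u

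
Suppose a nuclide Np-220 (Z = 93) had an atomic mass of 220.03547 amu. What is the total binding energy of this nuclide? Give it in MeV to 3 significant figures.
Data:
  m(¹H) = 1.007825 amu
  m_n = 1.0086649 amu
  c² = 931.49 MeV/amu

1670 MeV

With 93 protons and 127 neutrons (A = 220):
Σm = 93·m(¹H) + 127·m_n = 93.727725 + 128.1004423 = 221.8281673 amu
Mass defect Δm = 221.8281673 − 220.03547 = 1.7926973 amu
Converting to energy: 1.7926973 amu × 931.49 MeV/amu = 1669.88 MeV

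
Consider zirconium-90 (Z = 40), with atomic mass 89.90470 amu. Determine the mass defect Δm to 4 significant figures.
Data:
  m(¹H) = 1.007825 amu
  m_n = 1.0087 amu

0.8433 amu

With 40 protons and 50 neutrons (A = 90):
Σm = 40·m(¹H) + 50·m_n = 40.313000 + 50.4350 = 90.748000 amu
Δm = 90.748000 − 89.90470 = 0.843300 amu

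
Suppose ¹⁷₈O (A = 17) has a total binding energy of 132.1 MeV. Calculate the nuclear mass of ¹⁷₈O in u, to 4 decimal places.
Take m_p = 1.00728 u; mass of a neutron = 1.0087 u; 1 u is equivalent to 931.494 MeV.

Mass defect = 132.1 MeV / (931.494 MeV/u) = 0.141815 u
Constituent mass = 8(1.00728) + 9(1.0087) = 17.13654 u
Nuclear mass = 17.13654 − 0.141815 = 16.994725 u ≈ 16.9947 u (to 4 decimal places)

16.9947 u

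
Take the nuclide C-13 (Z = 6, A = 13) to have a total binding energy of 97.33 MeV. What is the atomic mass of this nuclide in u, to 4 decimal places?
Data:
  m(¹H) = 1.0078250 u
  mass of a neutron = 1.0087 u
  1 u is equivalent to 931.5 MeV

Mass defect = 97.33 MeV / (931.5 MeV/u) = 0.104487 u
Constituent mass = 6(1.0078250) + 7(1.0087) = 13.1078500 u
Atomic mass = 13.1078500 − 0.104487 = 13.0033630 u ≈ 13.0034 u (to 4 decimal places)

13.0034 u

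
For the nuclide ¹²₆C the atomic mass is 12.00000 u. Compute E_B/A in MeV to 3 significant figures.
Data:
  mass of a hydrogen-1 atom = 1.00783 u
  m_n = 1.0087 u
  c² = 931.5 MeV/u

7.70 MeV/nucleon

The nucleus contains 6 protons and 12 − 6 = 6 neutrons.
Σm = 6·m(¹H) + 6·m_n = 6.04698 + 6.0522 = 12.09918 u
Mass defect Δm = 12.09918 − 12.00000 = 0.09918 u
E_B = 0.09918 × 931.5 = 92.3862 MeV
BE/A = 92.3862 MeV / 12 = 7.699 MeV/nucleon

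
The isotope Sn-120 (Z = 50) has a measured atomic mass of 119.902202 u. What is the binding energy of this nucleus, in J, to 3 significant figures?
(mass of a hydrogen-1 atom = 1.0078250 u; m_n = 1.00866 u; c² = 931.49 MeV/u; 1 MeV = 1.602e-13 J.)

1.63e-10 J

With 50 protons and 70 neutrons (A = 120):
Total constituent mass: 50 × 1.0078250 + 70 × 1.00866 = 120.9974500 u
Δm = 120.9974500 − 119.902202 = 1.0952480 u
Binding energy = Δm·c² = 1.0952480 × 931.49 MeV/u = 1020.21 MeV
In joules: 1020.21 MeV × 1.602e-13 J/MeV = 1.6344e-10 J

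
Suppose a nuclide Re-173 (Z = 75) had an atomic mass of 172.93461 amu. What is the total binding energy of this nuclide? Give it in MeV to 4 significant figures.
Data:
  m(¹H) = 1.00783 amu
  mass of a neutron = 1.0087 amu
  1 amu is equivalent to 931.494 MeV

With 75 protons and 98 neutrons (A = 173):
Total constituent mass: 75 × 1.00783 + 98 × 1.0087 = 174.43985 amu
Δm = 174.43985 − 172.93461 = 1.50524 amu
Converting to energy: 1.50524 amu × 931.494 MeV/amu = 1402.12 MeV

1402 MeV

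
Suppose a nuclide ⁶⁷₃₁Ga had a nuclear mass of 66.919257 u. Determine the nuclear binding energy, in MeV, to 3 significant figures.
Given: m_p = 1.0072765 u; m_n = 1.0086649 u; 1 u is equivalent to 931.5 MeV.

576 MeV

With 31 protons and 36 neutrons (A = 67):
Mass of separated nucleons = 31(1.0072765) + 36(1.0086649) = 31.2255715 + 36.3119364 = 67.5375079 u
Mass defect Δm = 67.5375079 − 66.919257 = 0.6182509 u
E_B = 0.6182509 × 931.5 = 575.901 MeV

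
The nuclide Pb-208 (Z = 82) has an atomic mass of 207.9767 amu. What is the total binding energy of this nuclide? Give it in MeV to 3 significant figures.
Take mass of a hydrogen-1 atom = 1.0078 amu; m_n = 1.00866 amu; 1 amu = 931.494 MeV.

1630 MeV

With 82 protons and 126 neutrons (A = 208):
Total constituent mass: 82 × 1.0078 + 126 × 1.00866 = 209.73076 amu
The mass defect is 209.73076 − 207.9767 = 1.75406 amu.
E_B = 1.75406 × 931.494 = 1633.90 MeV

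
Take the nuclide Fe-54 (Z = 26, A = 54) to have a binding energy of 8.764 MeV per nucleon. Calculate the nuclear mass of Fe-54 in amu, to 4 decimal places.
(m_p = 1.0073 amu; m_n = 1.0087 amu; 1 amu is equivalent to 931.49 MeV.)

Total binding energy = 54 × 8.764 = 473.256 MeV
Mass defect = 473.256 MeV / (931.49 MeV/amu) = 0.508063 amu
Constituent mass = 26(1.0073) + 28(1.0087) = 54.4334 amu
Nuclear mass = 54.4334 − 0.508063 = 53.925337 amu ≈ 53.9253 amu (to 4 decimal places)

53.9253 amu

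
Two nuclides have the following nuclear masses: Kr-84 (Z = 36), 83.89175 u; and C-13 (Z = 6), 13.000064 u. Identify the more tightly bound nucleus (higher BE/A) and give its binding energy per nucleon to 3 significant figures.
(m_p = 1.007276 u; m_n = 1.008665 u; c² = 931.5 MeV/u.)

Kr-84: Σm = 36(1.007276) + 48(1.008665) = 84.677856 u; Δm = 0.786106 u; E_B = 732.26 MeV; E_B/A = 8.717 MeV
C-13: Σm = 6(1.007276) + 7(1.008665) = 13.104311 u; Δm = 0.104247 u; E_B = 97.106 MeV; E_B/A = 7.470 MeV
Kr-84 has the higher binding energy per nucleon, so it is the more tightly bound nucleus.

Kr-84; 8.72 MeV/nucleon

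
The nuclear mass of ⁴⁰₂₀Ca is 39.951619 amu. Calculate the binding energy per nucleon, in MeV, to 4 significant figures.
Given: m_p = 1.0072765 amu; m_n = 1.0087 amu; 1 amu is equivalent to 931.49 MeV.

8.568 MeV/nucleon

With 20 protons and 20 neutrons (A = 40):
Σm = 20·m_p + 20·m_n = 20.1455300 + 20.1740 = 40.3195300 amu
The mass defect is 40.3195300 − 39.951619 = 0.3679110 amu.
Converting to energy: 0.3679110 amu × 931.49 MeV/amu = 342.705 MeV
Per nucleon: 342.705 / 40 = 8.568 MeV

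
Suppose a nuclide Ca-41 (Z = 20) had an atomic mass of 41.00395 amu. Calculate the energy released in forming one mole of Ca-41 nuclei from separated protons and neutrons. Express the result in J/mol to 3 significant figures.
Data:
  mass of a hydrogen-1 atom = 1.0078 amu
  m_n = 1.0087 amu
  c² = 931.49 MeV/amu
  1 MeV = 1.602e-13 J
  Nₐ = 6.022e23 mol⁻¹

Total constituent mass: 20 × 1.0078 + 21 × 1.0087 = 41.3387 amu
The mass defect is 41.3387 − 41.00395 = 0.33475 amu.
Converting to energy: 0.33475 amu × 931.49 MeV/amu = 311.816 MeV
Per nucleus in joules: 311.816 MeV × 1.602e-13 J/MeV = 4.9953e-11 J
Per mole: 4.9953e-11 J × 6.022e23 mol⁻¹ = 3.0082e+13 J/mol

3.01e+13 J/mol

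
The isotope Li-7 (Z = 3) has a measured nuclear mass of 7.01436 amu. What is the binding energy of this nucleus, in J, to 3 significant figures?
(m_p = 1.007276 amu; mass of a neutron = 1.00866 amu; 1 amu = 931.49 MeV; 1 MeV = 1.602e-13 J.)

Mass of separated nucleons = 3(1.007276) + 4(1.00866) = 3.021828 + 4.03464 = 7.056468 amu
Δm = 7.056468 − 7.01436 = 0.042108 amu
Converting to energy: 0.042108 amu × 931.49 MeV/amu = 39.2232 MeV
In joules: 39.2232 MeV × 1.602e-13 J/MeV = 6.2836e-12 J

6.28e-12 J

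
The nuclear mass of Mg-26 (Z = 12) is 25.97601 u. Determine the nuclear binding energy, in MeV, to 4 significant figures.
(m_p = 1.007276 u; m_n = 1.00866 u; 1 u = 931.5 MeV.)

216.6 MeV

The nucleus contains 12 protons and 26 − 12 = 14 neutrons.
Mass of separated nucleons = 12(1.007276) + 14(1.00866) = 12.087312 + 14.12124 = 26.208552 u
Δm = 26.208552 − 25.97601 = 0.232542 u
Binding energy = Δm·c² = 0.232542 × 931.5 MeV/u = 216.613 MeV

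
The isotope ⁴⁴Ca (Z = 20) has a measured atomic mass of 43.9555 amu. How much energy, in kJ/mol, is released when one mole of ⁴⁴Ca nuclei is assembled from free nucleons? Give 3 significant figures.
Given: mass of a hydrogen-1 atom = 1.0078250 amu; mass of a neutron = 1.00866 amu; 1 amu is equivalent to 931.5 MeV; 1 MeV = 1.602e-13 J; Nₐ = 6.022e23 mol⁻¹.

3.67e+10 kJ/mol

Z = 20, so N = A − Z = 44 − 20 = 24.
Σm = 20·m(¹H) + 24·m_n = 20.1565000 + 24.20784 = 44.3643400 amu
Δm = 44.3643400 − 43.9555 = 0.4088400 amu
Converting to energy: 0.4088400 amu × 931.5 MeV/amu = 380.834 MeV
Per nucleus in joules: 380.834 MeV × 1.602e-13 J/MeV = 6.1010e-11 J
Per mole: 6.1010e-11 J × 6.022e23 mol⁻¹ = 3.6740e+13 J/mol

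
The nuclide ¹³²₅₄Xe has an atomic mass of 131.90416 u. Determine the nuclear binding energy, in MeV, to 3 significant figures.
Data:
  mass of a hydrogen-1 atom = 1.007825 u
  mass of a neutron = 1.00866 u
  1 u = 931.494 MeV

1110 MeV

Z = 54, so N = A − Z = 132 − 54 = 78.
Σm = 54·m(¹H) + 78·m_n = 54.422550 + 78.67548 = 133.098030 u
The mass defect is 133.098030 − 131.90416 = 1.193870 u.
E_B = 1.193870 × 931.494 = 1112.08 MeV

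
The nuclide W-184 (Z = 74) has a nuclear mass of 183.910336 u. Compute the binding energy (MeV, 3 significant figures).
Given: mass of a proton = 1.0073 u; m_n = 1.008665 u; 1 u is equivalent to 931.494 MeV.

Mass of separated nucleons = 74(1.0073) + 110(1.008665) = 74.5402 + 110.953150 = 185.493350 u
Δm = 185.493350 − 183.910336 = 1.583014 u
Converting to energy: 1.583014 u × 931.494 MeV/u = 1474.57 MeV

1470 MeV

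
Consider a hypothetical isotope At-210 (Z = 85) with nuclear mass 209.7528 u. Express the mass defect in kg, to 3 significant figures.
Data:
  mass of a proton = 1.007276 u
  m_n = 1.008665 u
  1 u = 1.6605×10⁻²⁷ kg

Z = 85, so N = A − Z = 210 − 85 = 125.
Σm = 85·m_p + 125·m_n = 85.618460 + 126.083125 = 211.701585 u
Δm = 211.701585 − 209.7528 = 1.948785 u
In SI units: 1.948785 u × 1.6605×10⁻²⁷ kg/u = 3.2360e-27 kg

3.24e-27 kg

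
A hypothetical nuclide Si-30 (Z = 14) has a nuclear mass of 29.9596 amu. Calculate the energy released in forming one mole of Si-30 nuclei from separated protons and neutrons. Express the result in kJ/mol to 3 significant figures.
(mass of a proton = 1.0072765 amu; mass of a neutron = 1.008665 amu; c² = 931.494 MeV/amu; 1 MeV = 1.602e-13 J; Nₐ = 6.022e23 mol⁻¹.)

2.52e+10 kJ/mol

The nucleus contains 14 protons and 30 − 14 = 16 neutrons.
Mass of separated nucleons = 14(1.0072765) + 16(1.008665) = 14.1018710 + 16.138640 = 30.2405110 amu
Δm = 30.2405110 − 29.9596 = 0.2809110 amu
Converting to energy: 0.2809110 amu × 931.494 MeV/amu = 261.667 MeV
Per nucleus in joules: 261.667 MeV × 1.602e-13 J/MeV = 4.1919e-11 J
Per mole: 4.1919e-11 J × 6.022e23 mol⁻¹ = 2.5244e+13 J/mol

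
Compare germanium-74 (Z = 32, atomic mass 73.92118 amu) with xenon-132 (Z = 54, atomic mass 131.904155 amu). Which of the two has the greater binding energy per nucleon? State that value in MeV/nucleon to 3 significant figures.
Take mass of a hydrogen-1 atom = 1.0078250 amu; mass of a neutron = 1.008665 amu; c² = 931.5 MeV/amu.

germanium-74: Σm = 32(1.0078250) + 42(1.008665) = 74.6143300 amu; Δm = 0.6931500 amu; E_B = 645.67 MeV; E_B/A = 8.725 MeV
xenon-132: Σm = 54(1.0078250) + 78(1.008665) = 133.0984200 amu; Δm = 1.1942650 amu; E_B = 1112.5 MeV; E_B/A = 8.428 MeV
germanium-74 has the higher binding energy per nucleon, so it is the more tightly bound nucleus.

germanium-74; 8.73 MeV/nucleon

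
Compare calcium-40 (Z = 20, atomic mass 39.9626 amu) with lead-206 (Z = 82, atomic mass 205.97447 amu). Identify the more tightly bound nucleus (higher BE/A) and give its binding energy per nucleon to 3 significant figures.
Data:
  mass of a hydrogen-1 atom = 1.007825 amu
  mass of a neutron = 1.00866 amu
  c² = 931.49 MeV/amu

calcium-40: Σm = 20(1.007825) + 20(1.00866) = 40.329700 amu; Δm = 0.367100 amu; E_B = 341.95 MeV; E_B/A = 8.549 MeV
lead-206: Σm = 82(1.007825) + 124(1.00866) = 207.715490 amu; Δm = 1.741020 amu; E_B = 1621.74 MeV; E_B/A = 7.873 MeV
calcium-40 has the higher binding energy per nucleon, so it is the more tightly bound nucleus.

calcium-40; 8.55 MeV/nucleon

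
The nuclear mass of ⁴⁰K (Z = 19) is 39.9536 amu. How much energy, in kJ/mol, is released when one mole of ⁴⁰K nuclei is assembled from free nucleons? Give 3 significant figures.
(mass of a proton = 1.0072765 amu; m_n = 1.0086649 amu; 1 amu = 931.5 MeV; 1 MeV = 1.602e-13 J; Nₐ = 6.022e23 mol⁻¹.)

3.29e+10 kJ/mol

Total constituent mass: 19 × 1.0072765 + 21 × 1.0086649 = 40.3202164 amu
Mass defect Δm = 40.3202164 − 39.9536 = 0.3666164 amu
Binding energy = Δm·c² = 0.3666164 × 931.5 MeV/amu = 341.503 MeV
Per nucleus in joules: 341.503 MeV × 1.602e-13 J/MeV = 5.4709e-11 J
Per mole: 5.4709e-11 J × 6.022e23 mol⁻¹ = 3.2946e+13 J/mol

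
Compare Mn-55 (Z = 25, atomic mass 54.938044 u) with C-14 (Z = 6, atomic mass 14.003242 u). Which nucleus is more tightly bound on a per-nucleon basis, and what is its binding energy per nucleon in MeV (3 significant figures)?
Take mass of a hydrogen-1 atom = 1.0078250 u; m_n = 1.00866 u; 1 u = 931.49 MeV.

Mn-55: Σm = 25(1.0078250) + 30(1.00866) = 55.4554250 u; Δm = 0.5173810 u; E_B = 481.935 MeV; E_B/A = 8.762 MeV
C-14: Σm = 6(1.0078250) + 8(1.00866) = 14.1162300 u; Δm = 0.1129880 u; E_B = 105.25 MeV; E_B/A = 7.518 MeV
Mn-55 has the higher binding energy per nucleon, so it is the more tightly bound nucleus.

Mn-55; 8.76 MeV/nucleon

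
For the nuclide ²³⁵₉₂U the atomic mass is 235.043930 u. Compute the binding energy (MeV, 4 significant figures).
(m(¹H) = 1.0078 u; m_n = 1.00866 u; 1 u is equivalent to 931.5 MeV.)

Mass of separated nucleons = 92(1.0078) + 143(1.00866) = 92.7176 + 144.23838 = 236.95598 u
Mass defect Δm = 236.95598 − 235.043930 = 1.912050 u
E_B = 1.912050 × 931.5 = 1781.07 MeV

1781 MeV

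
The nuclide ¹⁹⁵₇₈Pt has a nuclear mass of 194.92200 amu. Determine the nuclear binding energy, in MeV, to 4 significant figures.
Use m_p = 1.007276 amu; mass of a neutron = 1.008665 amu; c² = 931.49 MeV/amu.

Mass of separated nucleons = 78(1.007276) + 117(1.008665) = 78.567528 + 118.013805 = 196.581333 amu
The mass defect is 196.581333 − 194.92200 = 1.659333 amu.
Converting to energy: 1.659333 amu × 931.49 MeV/amu = 1545.65 MeV

1546 MeV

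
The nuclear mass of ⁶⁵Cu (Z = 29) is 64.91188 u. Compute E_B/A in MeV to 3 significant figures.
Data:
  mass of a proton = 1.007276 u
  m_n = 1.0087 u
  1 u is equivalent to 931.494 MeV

Z = 29, so N = A − Z = 65 − 29 = 36.
Σm = 29·m_p + 36·m_n = 29.211004 + 36.3132 = 65.524204 u
The mass defect is 65.524204 − 64.91188 = 0.612324 u.
Binding energy = Δm·c² = 0.612324 × 931.494 MeV/u = 570.376 MeV
Per nucleon: 570.376 / 65 = 8.775 MeV

8.78 MeV/nucleon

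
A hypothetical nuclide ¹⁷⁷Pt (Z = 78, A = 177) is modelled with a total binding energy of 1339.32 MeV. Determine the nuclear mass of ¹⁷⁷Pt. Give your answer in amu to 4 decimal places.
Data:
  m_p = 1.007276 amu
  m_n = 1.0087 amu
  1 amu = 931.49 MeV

Mass defect = 1339.32 MeV / (931.49 MeV/amu) = 1.437825 amu
Constituent mass = 78(1.007276) + 99(1.0087) = 178.428828 amu
Nuclear mass = 178.428828 − 1.437825 = 176.991003 amu ≈ 176.9910 amu (to 4 decimal places)

176.9910 amu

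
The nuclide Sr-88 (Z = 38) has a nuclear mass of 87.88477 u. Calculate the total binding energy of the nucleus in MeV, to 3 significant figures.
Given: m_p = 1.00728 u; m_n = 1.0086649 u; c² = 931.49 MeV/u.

769 MeV

Mass of separated nucleons = 38(1.00728) + 50(1.0086649) = 38.27664 + 50.4332450 = 88.7098850 u
Δm = 88.7098850 − 87.88477 = 0.8251150 u
E_B = 0.8251150 × 931.49 = 768.586 MeV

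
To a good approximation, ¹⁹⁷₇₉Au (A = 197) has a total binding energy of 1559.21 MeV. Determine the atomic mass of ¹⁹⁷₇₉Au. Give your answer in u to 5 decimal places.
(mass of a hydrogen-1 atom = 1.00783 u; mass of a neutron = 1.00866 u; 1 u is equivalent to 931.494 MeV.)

196.96657 u

Mass defect = 1559.21 MeV / (931.494 MeV/u) = 1.6738809 u
Constituent mass = 79(1.00783) + 118(1.00866) = 198.64045 u
Atomic mass = 198.64045 − 1.6738809 = 196.9665691 u ≈ 196.96657 u (to 5 decimal places)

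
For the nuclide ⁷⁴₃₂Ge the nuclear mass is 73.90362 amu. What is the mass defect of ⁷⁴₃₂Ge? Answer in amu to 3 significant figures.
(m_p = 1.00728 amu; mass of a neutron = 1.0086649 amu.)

0.693 amu

Z = 32, so N = A − Z = 74 − 32 = 42.
Total constituent mass: 32 × 1.00728 + 42 × 1.0086649 = 74.5968858 amu
Δm = 74.5968858 − 73.90362 = 0.6932658 amu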